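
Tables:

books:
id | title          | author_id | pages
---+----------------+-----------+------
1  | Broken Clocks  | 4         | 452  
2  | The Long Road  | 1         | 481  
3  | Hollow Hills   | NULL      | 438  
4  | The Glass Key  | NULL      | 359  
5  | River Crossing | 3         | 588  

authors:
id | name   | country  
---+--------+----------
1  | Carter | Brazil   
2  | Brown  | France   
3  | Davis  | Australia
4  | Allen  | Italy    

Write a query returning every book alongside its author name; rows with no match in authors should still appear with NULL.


LEFT JOIN keeps every row from books (the left table); where author_id has no match in authors, the author columns become NULL. Walk through each book:
  - book 1 (Broken Clocks): author_id=4 -> matches Allen
  - book 2 (The Long Road): author_id=1 -> matches Carter
  - book 3 (Hollow Hills): author_id=NULL, no match -> kept with NULL
  - book 4 (The Glass Key): author_id=NULL, no match -> kept with NULL
  - book 5 (River Crossing): author_id=3 -> matches Davis
All 5 rows appear; 2 have NULL author.

SQL:
SELECT a.title, b.name AS author
FROM books a
LEFT JOIN authors b ON a.author_id = b.id

Result:
title          | author
---------------+-------
Broken Clocks  | Allen 
The Long Road  | Carter
Hollow Hills   | NULL  
The Glass Key  | NULL  
River Crossing | Davis 


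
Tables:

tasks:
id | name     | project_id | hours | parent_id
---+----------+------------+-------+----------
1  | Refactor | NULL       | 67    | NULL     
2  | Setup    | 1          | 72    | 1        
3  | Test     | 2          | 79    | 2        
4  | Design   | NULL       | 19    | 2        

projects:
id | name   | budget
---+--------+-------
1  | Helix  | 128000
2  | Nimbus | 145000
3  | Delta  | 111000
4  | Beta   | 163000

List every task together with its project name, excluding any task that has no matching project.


INNER JOIN keeps only tasks rows whose project_id matches an id in projects. Walk through each task:
  - task 1 (Refactor): project_id=NULL, no match -> dropped
  - task 2 (Setup): project_id=1 -> matches Helix
  - task 3 (Test): project_id=2 -> matches Nimbus
  - task 4 (Design): project_id=NULL, no match -> dropped
So 2 of 4 rows are dropped.

SQL:
SELECT a.name, b.name AS project
FROM tasks a
INNER JOIN projects b ON a.project_id = b.id

Result:
name  | project
------+--------
Setup | Helix  
Test  | Nimbus 


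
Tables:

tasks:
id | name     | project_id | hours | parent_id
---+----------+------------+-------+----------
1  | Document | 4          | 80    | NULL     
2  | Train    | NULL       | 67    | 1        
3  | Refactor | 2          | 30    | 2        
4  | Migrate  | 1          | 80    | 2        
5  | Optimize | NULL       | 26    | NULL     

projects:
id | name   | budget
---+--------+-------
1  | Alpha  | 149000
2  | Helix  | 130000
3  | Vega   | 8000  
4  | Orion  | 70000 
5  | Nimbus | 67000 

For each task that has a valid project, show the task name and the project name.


INNER JOIN keeps only tasks rows whose project_id matches an id in projects. Walk through each task:
  - task 1 (Document): project_id=4 -> matches Orion
  - task 2 (Train): project_id=NULL, no match -> dropped
  - task 3 (Refactor): project_id=2 -> matches Helix
  - task 4 (Migrate): project_id=1 -> matches Alpha
  - task 5 (Optimize): project_id=NULL, no match -> dropped
So 2 of 5 rows are dropped.

SQL:
SELECT a.name, b.name AS project
FROM tasks a
INNER JOIN projects b ON a.project_id = b.id

Result:
name     | project
---------+--------
Document | Orion  
Refactor | Helix  
Migrate  | Alpha  


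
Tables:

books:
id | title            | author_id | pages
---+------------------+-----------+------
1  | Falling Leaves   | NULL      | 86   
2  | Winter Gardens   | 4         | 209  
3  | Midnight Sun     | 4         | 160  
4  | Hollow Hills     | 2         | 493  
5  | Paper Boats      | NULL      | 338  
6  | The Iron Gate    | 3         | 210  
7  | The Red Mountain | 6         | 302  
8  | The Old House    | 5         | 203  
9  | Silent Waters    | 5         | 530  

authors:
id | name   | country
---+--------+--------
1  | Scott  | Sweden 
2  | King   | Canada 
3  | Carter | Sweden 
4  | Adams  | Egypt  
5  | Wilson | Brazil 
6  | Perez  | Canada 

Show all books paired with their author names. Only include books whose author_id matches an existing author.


INNER JOIN keeps only books rows whose author_id matches an id in authors. Walk through each book:
  - book 1 (Falling Leaves): author_id=NULL, no match -> dropped
  - book 2 (Winter Gardens): author_id=4 -> matches Adams
  - book 3 (Midnight Sun): author_id=4 -> matches Adams
  - book 4 (Hollow Hills): author_id=2 -> matches King
  - book 5 (Paper Boats): author_id=NULL, no match -> dropped
  - book 6 (The Iron Gate): author_id=3 -> matches Carter
  - book 7 (The Red Mountain): author_id=6 -> matches Perez
  - book 8 (The Old House): author_id=5 -> matches Wilson
  - book 9 (Silent Waters): author_id=5 -> matches Wilson
So 2 of 9 rows are dropped.

SQL:
SELECT a.title, b.name AS author
FROM books a
INNER JOIN authors b ON a.author_id = b.id

Result:
title            | author
-----------------+-------
Winter Gardens   | Adams 
Midnight Sun     | Adams 
Hollow Hills     | King  
The Iron Gate    | Carter
The Red Mountain | Perez 
The Old House    | Wilson
Silent Waters    | Wilson


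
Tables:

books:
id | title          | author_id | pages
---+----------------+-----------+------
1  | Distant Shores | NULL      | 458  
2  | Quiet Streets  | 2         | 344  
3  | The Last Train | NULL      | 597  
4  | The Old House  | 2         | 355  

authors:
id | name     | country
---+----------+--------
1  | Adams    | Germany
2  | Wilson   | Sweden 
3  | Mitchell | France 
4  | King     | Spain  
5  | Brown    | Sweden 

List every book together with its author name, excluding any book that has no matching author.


INNER JOIN keeps only books rows whose author_id matches an id in authors. Walk through each book:
  - book 1 (Distant Shores): author_id=NULL, no match -> dropped
  - book 2 (Quiet Streets): author_id=2 -> matches Wilson
  - book 3 (The Last Train): author_id=NULL, no match -> dropped
  - book 4 (The Old House): author_id=2 -> matches Wilson
So 2 of 4 rows are dropped.

SQL:
SELECT a.title, b.name AS author
FROM books a
INNER JOIN authors b ON a.author_id = b.id

Result:
title         | author
--------------+-------
Quiet Streets | Wilson
The Old House | Wilson


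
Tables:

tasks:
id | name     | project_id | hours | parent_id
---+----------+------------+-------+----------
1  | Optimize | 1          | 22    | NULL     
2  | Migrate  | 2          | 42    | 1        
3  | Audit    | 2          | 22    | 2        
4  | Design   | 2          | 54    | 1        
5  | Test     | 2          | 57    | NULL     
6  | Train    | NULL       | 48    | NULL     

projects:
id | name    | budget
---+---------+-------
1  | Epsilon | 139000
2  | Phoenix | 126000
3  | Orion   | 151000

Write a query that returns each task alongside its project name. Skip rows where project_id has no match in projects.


INNER JOIN keeps only tasks rows whose project_id matches an id in projects. Walk through each task:
  - task 1 (Optimize): project_id=1 -> matches Epsilon
  - task 2 (Migrate): project_id=2 -> matches Phoenix
  - task 3 (Audit): project_id=2 -> matches Phoenix
  - task 4 (Design): project_id=2 -> matches Phoenix
  - task 5 (Test): project_id=2 -> matches Phoenix
  - task 6 (Train): project_id=NULL, no match -> dropped
So 1 of 6 rows is dropped.

SQL:
SELECT a.name, b.name AS project
FROM tasks a
INNER JOIN projects b ON a.project_id = b.id

Result:
name     | project
---------+--------
Optimize | Epsilon
Migrate  | Phoenix
Audit    | Phoenix
Design   | Phoenix
Test     | Phoenix


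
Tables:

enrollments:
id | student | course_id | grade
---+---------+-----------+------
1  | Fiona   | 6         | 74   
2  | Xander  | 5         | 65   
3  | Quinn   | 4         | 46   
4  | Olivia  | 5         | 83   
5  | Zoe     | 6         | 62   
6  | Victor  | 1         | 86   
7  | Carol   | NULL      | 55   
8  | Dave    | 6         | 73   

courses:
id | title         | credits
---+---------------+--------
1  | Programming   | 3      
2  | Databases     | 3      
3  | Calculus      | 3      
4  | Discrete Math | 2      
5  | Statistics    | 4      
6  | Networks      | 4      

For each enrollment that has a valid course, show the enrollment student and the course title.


INNER JOIN keeps only enrollments rows whose course_id matches an id in courses. Walk through each enrollment:
  - enrollment 1 (Fiona): course_id=6 -> matches Networks
  - enrollment 2 (Xander): course_id=5 -> matches Statistics
  - enrollment 3 (Quinn): course_id=4 -> matches Discrete Math
  - enrollment 4 (Olivia): course_id=5 -> matches Statistics
  - enrollment 5 (Zoe): course_id=6 -> matches Networks
  - enrollment 6 (Victor): course_id=1 -> matches Programming
  - enrollment 7 (Carol): course_id=NULL, no match -> dropped
  - enrollment 8 (Dave): course_id=6 -> matches Networks
So 1 of 8 rows is dropped.

SQL:
SELECT a.student, b.title AS course
FROM enrollments a
INNER JOIN courses b ON a.course_id = b.id

Result:
student | course       
--------+--------------
Fiona   | Networks     
Xander  | Statistics   
Quinn   | Discrete Math
Olivia  | Statistics   
Zoe     | Networks     
Victor  | Programming  
Dave    | Networks     


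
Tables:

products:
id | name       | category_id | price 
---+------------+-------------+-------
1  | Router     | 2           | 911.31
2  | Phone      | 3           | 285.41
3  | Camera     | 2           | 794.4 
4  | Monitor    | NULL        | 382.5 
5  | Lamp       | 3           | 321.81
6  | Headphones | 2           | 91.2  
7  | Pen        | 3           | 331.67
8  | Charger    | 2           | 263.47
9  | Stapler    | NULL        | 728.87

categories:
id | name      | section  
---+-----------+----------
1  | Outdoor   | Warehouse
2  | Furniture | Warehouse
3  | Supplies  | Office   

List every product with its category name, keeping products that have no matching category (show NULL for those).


LEFT JOIN keeps every row from products (the left table); where category_id has no match in categories, the category columns become NULL. Walk through each product:
  - product 1 (Router): category_id=2 -> matches Furniture
  - product 2 (Phone): category_id=3 -> matches Supplies
  - product 3 (Camera): category_id=2 -> matches Furniture
  - product 4 (Monitor): category_id=NULL, no match -> kept with NULL
  - product 5 (Lamp): category_id=3 -> matches Supplies
  - product 6 (Headphones): category_id=2 -> matches Furniture
  - product 7 (Pen): category_id=3 -> matches Supplies
  - product 8 (Charger): category_id=2 -> matches Furniture
  - product 9 (Stapler): category_id=NULL, no match -> kept with NULL
All 9 rows appear; 2 have NULL category.

SQL:
SELECT a.name, b.name AS category
FROM products a
LEFT JOIN categories b ON a.category_id = b.id

Result:
name       | category 
-----------+----------
Router     | Furniture
Phone      | Supplies 
Camera     | Furniture
Monitor    | NULL     
Lamp       | Supplies 
Headphones | Furniture
Pen        | Supplies 
Charger    | Furniture
Stapler    | NULL     


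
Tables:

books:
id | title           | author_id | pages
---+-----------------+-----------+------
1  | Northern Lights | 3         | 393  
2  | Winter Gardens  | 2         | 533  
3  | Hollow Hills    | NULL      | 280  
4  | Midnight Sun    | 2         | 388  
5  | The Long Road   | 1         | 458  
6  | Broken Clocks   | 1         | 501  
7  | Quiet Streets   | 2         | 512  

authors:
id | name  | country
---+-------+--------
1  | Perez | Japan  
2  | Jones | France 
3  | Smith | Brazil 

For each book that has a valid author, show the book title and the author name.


INNER JOIN keeps only books rows whose author_id matches an id in authors. Walk through each book:
  - book 1 (Northern Lights): author_id=3 -> matches Smith
  - book 2 (Winter Gardens): author_id=2 -> matches Jones
  - book 3 (Hollow Hills): author_id=NULL, no match -> dropped
  - book 4 (Midnight Sun): author_id=2 -> matches Jones
  - book 5 (The Long Road): author_id=1 -> matches Perez
  - book 6 (Broken Clocks): author_id=1 -> matches Perez
  - book 7 (Quiet Streets): author_id=2 -> matches Jones
So 1 of 7 rows is dropped.

SQL:
SELECT a.title, b.name AS author
FROM books a
INNER JOIN authors b ON a.author_id = b.id

Result:
title           | author
----------------+-------
Northern Lights | Smith 
Winter Gardens  | Jones 
Midnight Sun    | Jones 
The Long Road   | Perez 
Broken Clocks   | Perez 
Quiet Streets   | Jones 


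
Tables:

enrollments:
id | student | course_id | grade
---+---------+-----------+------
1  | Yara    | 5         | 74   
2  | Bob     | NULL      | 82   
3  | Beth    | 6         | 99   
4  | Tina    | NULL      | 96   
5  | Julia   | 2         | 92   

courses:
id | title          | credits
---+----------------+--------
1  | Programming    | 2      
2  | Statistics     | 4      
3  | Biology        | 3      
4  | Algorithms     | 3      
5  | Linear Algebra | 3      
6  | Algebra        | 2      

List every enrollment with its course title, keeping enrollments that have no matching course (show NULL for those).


LEFT JOIN keeps every row from enrollments (the left table); where course_id has no match in courses, the course columns become NULL. Walk through each enrollment:
  - enrollment 1 (Yara): course_id=5 -> matches Linear Algebra
  - enrollment 2 (Bob): course_id=NULL, no match -> kept with NULL
  - enrollment 3 (Beth): course_id=6 -> matches Algebra
  - enrollment 4 (Tina): course_id=NULL, no match -> kept with NULL
  - enrollment 5 (Julia): course_id=2 -> matches Statistics
All 5 rows appear; 2 have NULL course.

SQL:
SELECT a.student, b.title AS course
FROM enrollments a
LEFT JOIN courses b ON a.course_id = b.id

Result:
student | course        
--------+---------------
Yara    | Linear Algebra
Bob     | NULL          
Beth    | Algebra       
Tina    | NULL          
Julia   | Statistics    


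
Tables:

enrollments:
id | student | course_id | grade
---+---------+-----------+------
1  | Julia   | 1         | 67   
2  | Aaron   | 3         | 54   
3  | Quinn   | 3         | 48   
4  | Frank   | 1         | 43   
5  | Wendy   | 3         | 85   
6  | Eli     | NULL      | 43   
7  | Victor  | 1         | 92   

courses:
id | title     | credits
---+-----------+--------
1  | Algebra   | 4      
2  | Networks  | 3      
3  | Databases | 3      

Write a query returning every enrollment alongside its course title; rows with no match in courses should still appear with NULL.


LEFT JOIN keeps every row from enrollments (the left table); where course_id has no match in courses, the course columns become NULL. Walk through each enrollment:
  - enrollment 1 (Julia): course_id=1 -> matches Algebra
  - enrollment 2 (Aaron): course_id=3 -> matches Databases
  - enrollment 3 (Quinn): course_id=3 -> matches Databases
  - enrollment 4 (Frank): course_id=1 -> matches Algebra
  - enrollment 5 (Wendy): course_id=3 -> matches Databases
  - enrollment 6 (Eli): course_id=NULL, no match -> kept with NULL
  - enrollment 7 (Victor): course_id=1 -> matches Algebra
All 7 rows appear; 1 has NULL course.

SQL:
SELECT a.student, b.title AS course
FROM enrollments a
LEFT JOIN courses b ON a.course_id = b.id

Result:
student | course   
--------+----------
Julia   | Algebra  
Aaron   | Databases
Quinn   | Databases
Frank   | Algebra  
Wendy   | Databases
Eli     | NULL     
Victor  | Algebra  


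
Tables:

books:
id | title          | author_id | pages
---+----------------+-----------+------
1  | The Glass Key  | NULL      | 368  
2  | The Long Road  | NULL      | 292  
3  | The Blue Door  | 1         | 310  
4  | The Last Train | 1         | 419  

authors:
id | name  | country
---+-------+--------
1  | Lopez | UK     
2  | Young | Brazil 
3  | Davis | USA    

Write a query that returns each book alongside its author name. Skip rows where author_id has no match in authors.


INNER JOIN keeps only books rows whose author_id matches an id in authors. Walk through each book:
  - book 1 (The Glass Key): author_id=NULL, no match -> dropped
  - book 2 (The Long Road): author_id=NULL, no match -> dropped
  - book 3 (The Blue Door): author_id=1 -> matches Lopez
  - book 4 (The Last Train): author_id=1 -> matches Lopez
So 2 of 4 rows are dropped.

SQL:
SELECT a.title, b.name AS author
FROM books a
INNER JOIN authors b ON a.author_id = b.id

Result:
title          | author
---------------+-------
The Blue Door  | Lopez 
The Last Train | Lopez 


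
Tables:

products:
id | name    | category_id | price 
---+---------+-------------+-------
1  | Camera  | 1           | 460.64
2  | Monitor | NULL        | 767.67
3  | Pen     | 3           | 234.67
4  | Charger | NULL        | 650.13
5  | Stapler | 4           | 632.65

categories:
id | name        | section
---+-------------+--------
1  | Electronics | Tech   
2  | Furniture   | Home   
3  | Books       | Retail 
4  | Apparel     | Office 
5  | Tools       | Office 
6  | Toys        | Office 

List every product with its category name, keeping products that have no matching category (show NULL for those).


LEFT JOIN keeps every row from products (the left table); where category_id has no match in categories, the category columns become NULL. Walk through each product:
  - product 1 (Camera): category_id=1 -> matches Electronics
  - product 2 (Monitor): category_id=NULL, no match -> kept with NULL
  - product 3 (Pen): category_id=3 -> matches Books
  - product 4 (Charger): category_id=NULL, no match -> kept with NULL
  - product 5 (Stapler): category_id=4 -> matches Apparel
All 5 rows appear; 2 have NULL category.

SQL:
SELECT a.name, b.name AS category
FROM products a
LEFT JOIN categories b ON a.category_id = b.id

Result:
name    | category   
--------+------------
Camera  | Electronics
Monitor | NULL       
Pen     | Books      
Charger | NULL       
Stapler | Apparel    


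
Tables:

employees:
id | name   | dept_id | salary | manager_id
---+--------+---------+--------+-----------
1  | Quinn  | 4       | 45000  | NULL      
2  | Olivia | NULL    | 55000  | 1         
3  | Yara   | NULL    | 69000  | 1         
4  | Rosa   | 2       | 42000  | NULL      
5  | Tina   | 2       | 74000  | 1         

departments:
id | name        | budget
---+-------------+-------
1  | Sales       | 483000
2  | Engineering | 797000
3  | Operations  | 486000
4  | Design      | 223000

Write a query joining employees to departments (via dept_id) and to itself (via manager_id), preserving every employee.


Two LEFT JOINs from the same base table employees: one to departments via dept_id, one to employees itself via manager_id. Both are LEFT so every employee is preserved.
Match against departments:
  - employee 1 (Quinn): dept_id=4 -> matches Design
  - employee 2 (Olivia): dept_id=NULL, no match -> kept with NULL
  - employee 3 (Yara): dept_id=NULL, no match -> kept with NULL
  - employee 4 (Rosa): dept_id=2 -> matches Engineering
  - employee 5 (Tina): dept_id=2 -> matches Engineering
Match against employees (self):
  - employee 1 (Quinn): manager_id=NULL -> NULL
  - employee 2 (Olivia): manager_id=1 -> Quinn
  - employee 3 (Yara): manager_id=1 -> Quinn
  - employee 4 (Rosa): manager_id=NULL -> NULL
  - employee 5 (Tina): manager_id=1 -> Quinn

SQL:
SELECT a.name, b.name AS department, c.name AS manager
FROM employees a
LEFT JOIN departments b ON a.dept_id = b.id
LEFT JOIN employees c ON a.manager_id = c.id

Result:
name   | department  | manager
-------+-------------+--------
Quinn  | Design      | NULL   
Olivia | NULL        | Quinn  
Yara   | NULL        | Quinn  
Rosa   | Engineering | NULL   
Tina   | Engineering | Quinn  


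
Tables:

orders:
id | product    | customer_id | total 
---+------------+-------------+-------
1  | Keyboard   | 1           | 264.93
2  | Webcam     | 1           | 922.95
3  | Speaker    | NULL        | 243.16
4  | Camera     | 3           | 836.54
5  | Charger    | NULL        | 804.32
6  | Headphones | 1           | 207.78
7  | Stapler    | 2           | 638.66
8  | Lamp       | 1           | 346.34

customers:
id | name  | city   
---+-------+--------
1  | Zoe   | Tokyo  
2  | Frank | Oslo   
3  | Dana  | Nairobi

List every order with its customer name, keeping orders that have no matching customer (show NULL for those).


LEFT JOIN keeps every row from orders (the left table); where customer_id has no match in customers, the customer columns become NULL. Walk through each order:
  - order 1 (Keyboard): customer_id=1 -> matches Zoe
  - order 2 (Webcam): customer_id=1 -> matches Zoe
  - order 3 (Speaker): customer_id=NULL, no match -> kept with NULL
  - order 4 (Camera): customer_id=3 -> matches Dana
  - order 5 (Charger): customer_id=NULL, no match -> kept with NULL
  - order 6 (Headphones): customer_id=1 -> matches Zoe
  - order 7 (Stapler): customer_id=2 -> matches Frank
  - order 8 (Lamp): customer_id=1 -> matches Zoe
All 8 rows appear; 2 have NULL customer.

SQL:
SELECT a.product, b.name AS customer
FROM orders a
LEFT JOIN customers b ON a.customer_id = b.id

Result:
product    | customer
-----------+---------
Keyboard   | Zoe     
Webcam     | Zoe     
Speaker    | NULL    
Camera     | Dana    
Charger    | NULL    
Headphones | Zoe     
Stapler    | Frank   
Lamp       | Zoe     


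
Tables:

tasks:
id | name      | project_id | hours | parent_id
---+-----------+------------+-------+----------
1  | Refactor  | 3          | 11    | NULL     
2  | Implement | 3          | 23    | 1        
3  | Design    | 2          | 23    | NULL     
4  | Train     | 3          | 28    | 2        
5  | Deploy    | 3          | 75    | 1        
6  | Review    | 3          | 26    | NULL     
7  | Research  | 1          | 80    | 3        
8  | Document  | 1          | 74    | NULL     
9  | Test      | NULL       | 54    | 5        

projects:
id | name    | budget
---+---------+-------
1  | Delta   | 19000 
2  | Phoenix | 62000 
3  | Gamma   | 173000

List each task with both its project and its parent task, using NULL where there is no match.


Two LEFT JOINs from the same base table tasks: one to projects via project_id, one to tasks itself via parent_id. Both are LEFT so every task is preserved.
Match against projects:
  - task 1 (Refactor): project_id=3 -> matches Gamma
  - task 2 (Implement): project_id=3 -> matches Gamma
  - task 3 (Design): project_id=2 -> matches Phoenix
  - task 4 (Train): project_id=3 -> matches Gamma
  - task 5 (Deploy): project_id=3 -> matches Gamma
  - task 6 (Review): project_id=3 -> matches Gamma
  - task 7 (Research): project_id=1 -> matches Delta
  - task 8 (Document): project_id=1 -> matches Delta
  - task 9 (Test): project_id=NULL, no match -> kept with NULL
Match against tasks (self):
  - task 1 (Refactor): parent_id=NULL -> NULL
  - task 2 (Implement): parent_id=1 -> Refactor
  - task 3 (Design): parent_id=NULL -> NULL
  - task 4 (Train): parent_id=2 -> Implement
  - task 5 (Deploy): parent_id=1 -> Refactor
  - task 6 (Review): parent_id=NULL -> NULL
  - task 7 (Research): parent_id=3 -> Design
  - task 8 (Document): parent_id=NULL -> NULL
  - task 9 (Test): parent_id=5 -> Deploy

SQL:
SELECT a.name, b.name AS project, c.name AS parent
FROM tasks a
LEFT JOIN projects b ON a.project_id = b.id
LEFT JOIN tasks c ON a.parent_id = c.id

Result:
name      | project | parent   
----------+---------+----------
Refactor  | Gamma   | NULL     
Implement | Gamma   | Refactor 
Design    | Phoenix | NULL     
Train     | Gamma   | Implement
Deploy    | Gamma   | Refactor 
Review    | Gamma   | NULL     
Research  | Delta   | Design   
Document  | Delta   | NULL     
Test      | NULL    | Deploy   


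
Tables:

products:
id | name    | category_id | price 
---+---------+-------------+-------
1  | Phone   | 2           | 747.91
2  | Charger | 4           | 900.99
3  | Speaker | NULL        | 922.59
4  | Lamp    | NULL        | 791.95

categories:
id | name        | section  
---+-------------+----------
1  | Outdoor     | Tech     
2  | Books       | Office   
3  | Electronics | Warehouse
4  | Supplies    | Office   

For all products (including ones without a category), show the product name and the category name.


LEFT JOIN keeps every row from products (the left table); where category_id has no match in categories, the category columns become NULL. Walk through each product:
  - product 1 (Phone): category_id=2 -> matches Books
  - product 2 (Charger): category_id=4 -> matches Supplies
  - product 3 (Speaker): category_id=NULL, no match -> kept with NULL
  - product 4 (Lamp): category_id=NULL, no match -> kept with NULL
All 4 rows appear; 2 have NULL category.

SQL:
SELECT a.name, b.name AS category
FROM products a
LEFT JOIN categories b ON a.category_id = b.id

Result:
name    | category
--------+---------
Phone   | Books   
Charger | Supplies
Speaker | NULL    
Lamp    | NULL    


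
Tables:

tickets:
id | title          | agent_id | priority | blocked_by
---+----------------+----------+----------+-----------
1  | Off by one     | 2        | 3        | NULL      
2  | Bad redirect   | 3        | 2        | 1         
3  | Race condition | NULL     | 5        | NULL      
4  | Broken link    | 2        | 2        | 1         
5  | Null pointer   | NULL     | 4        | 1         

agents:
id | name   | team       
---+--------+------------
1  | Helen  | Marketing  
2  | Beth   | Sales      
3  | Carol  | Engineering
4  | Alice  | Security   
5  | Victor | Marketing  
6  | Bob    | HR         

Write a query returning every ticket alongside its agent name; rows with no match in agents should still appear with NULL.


LEFT JOIN keeps every row from tickets (the left table); where agent_id has no match in agents, the agent columns become NULL. Walk through each ticket:
  - ticket 1 (Off by one): agent_id=2 -> matches Beth
  - ticket 2 (Bad redirect): agent_id=3 -> matches Carol
  - ticket 3 (Race condition): agent_id=NULL, no match -> kept with NULL
  - ticket 4 (Broken link): agent_id=2 -> matches Beth
  - ticket 5 (Null pointer): agent_id=NULL, no match -> kept with NULL
All 5 rows appear; 2 have NULL agent.

SQL:
SELECT a.title, b.name AS agent
FROM tickets a
LEFT JOIN agents b ON a.agent_id = b.id

Result:
title          | agent
---------------+------
Off by one     | Beth 
Bad redirect   | Carol
Race condition | NULL 
Broken link    | Beth 
Null pointer   | NULL 


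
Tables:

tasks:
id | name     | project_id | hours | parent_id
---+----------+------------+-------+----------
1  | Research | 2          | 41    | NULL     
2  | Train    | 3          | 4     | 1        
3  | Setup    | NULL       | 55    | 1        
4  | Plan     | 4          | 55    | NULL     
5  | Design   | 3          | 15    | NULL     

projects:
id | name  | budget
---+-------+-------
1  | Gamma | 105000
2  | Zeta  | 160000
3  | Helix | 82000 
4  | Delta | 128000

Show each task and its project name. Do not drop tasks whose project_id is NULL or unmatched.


LEFT JOIN keeps every row from tasks (the left table); where project_id has no match in projects, the project columns become NULL. Walk through each task:
  - task 1 (Research): project_id=2 -> matches Zeta
  - task 2 (Train): project_id=3 -> matches Helix
  - task 3 (Setup): project_id=NULL, no match -> kept with NULL
  - task 4 (Plan): project_id=4 -> matches Delta
  - task 5 (Design): project_id=3 -> matches Helix
All 5 rows appear; 1 has NULL project.

SQL:
SELECT a.name, b.name AS project
FROM tasks a
LEFT JOIN projects b ON a.project_id = b.id

Result:
name     | project
---------+--------
Research | Zeta   
Train    | Helix  
Setup    | NULL   
Plan     | Delta  
Design   | Helix  


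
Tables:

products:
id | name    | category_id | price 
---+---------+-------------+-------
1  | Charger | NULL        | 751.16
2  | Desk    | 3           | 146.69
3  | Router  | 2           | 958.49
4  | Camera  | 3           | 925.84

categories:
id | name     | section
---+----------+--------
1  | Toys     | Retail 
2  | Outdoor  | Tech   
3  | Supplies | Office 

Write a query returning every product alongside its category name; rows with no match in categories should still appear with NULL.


LEFT JOIN keeps every row from products (the left table); where category_id has no match in categories, the category columns become NULL. Walk through each product:
  - product 1 (Charger): category_id=NULL, no match -> kept with NULL
  - product 2 (Desk): category_id=3 -> matches Supplies
  - product 3 (Router): category_id=2 -> matches Outdoor
  - product 4 (Camera): category_id=3 -> matches Supplies
All 4 rows appear; 1 has NULL category.

SQL:
SELECT a.name, b.name AS category
FROM products a
LEFT JOIN categories b ON a.category_id = b.id

Result:
name    | category
--------+---------
Charger | NULL    
Desk    | Supplies
Router  | Outdoor 
Camera  | Supplies


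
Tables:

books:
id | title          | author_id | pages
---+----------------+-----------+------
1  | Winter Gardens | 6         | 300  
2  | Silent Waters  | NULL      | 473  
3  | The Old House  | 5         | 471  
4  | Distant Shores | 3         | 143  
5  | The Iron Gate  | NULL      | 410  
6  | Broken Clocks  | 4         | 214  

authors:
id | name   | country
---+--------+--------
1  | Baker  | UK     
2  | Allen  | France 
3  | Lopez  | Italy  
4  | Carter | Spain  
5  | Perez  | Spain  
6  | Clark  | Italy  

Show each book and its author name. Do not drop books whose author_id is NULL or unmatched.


LEFT JOIN keeps every row from books (the left table); where author_id has no match in authors, the author columns become NULL. Walk through each book:
  - book 1 (Winter Gardens): author_id=6 -> matches Clark
  - book 2 (Silent Waters): author_id=NULL, no match -> kept with NULL
  - book 3 (The Old House): author_id=5 -> matches Perez
  - book 4 (Distant Shores): author_id=3 -> matches Lopez
  - book 5 (The Iron Gate): author_id=NULL, no match -> kept with NULL
  - book 6 (Broken Clocks): author_id=4 -> matches Carter
All 6 rows appear; 2 have NULL author.

SQL:
SELECT a.title, b.name AS author
FROM books a
LEFT JOIN authors b ON a.author_id = b.id

Result:
title          | author
---------------+-------
Winter Gardens | Clark 
Silent Waters  | NULL  
The Old House  | Perez 
Distant Shores | Lopez 
The Iron Gate  | NULL  
Broken Clocks  | Carter


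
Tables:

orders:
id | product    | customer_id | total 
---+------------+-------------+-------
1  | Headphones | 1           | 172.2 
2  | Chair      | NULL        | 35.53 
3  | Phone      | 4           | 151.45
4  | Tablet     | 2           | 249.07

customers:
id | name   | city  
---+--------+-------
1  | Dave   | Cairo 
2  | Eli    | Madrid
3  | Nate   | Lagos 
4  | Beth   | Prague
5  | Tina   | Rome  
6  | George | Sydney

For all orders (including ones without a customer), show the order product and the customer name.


LEFT JOIN keeps every row from orders (the left table); where customer_id has no match in customers, the customer columns become NULL. Walk through each order:
  - order 1 (Headphones): customer_id=1 -> matches Dave
  - order 2 (Chair): customer_id=NULL, no match -> kept with NULL
  - order 3 (Phone): customer_id=4 -> matches Beth
  - order 4 (Tablet): customer_id=2 -> matches Eli
All 4 rows appear; 1 has NULL customer.

SQL:
SELECT a.product, b.name AS customer
FROM orders a
LEFT JOIN customers b ON a.customer_id = b.id

Result:
product    | customer
-----------+---------
Headphones | Dave    
Chair      | NULL    
Phone      | Beth    
Tablet     | Eli     


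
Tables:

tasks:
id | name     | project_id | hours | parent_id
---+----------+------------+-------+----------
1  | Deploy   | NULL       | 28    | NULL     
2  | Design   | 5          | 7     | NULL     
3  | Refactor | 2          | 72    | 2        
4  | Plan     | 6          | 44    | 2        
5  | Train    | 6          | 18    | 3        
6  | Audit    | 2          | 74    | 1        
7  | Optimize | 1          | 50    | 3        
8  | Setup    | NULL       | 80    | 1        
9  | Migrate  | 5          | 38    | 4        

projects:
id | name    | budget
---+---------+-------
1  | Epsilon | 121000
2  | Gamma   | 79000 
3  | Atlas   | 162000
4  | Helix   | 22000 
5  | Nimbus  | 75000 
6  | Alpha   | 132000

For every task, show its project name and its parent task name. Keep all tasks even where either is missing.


Two LEFT JOINs from the same base table tasks: one to projects via project_id, one to tasks itself via parent_id. Both are LEFT so every task is preserved.
Match against projects:
  - task 1 (Deploy): project_id=NULL, no match -> kept with NULL
  - task 2 (Design): project_id=5 -> matches Nimbus
  - task 3 (Refactor): project_id=2 -> matches Gamma
  - task 4 (Plan): project_id=6 -> matches Alpha
  - task 5 (Train): project_id=6 -> matches Alpha
  - task 6 (Audit): project_id=2 -> matches Gamma
  - task 7 (Optimize): project_id=1 -> matches Epsilon
  - task 8 (Setup): project_id=NULL, no match -> kept with NULL
  - task 9 (Migrate): project_id=5 -> matches Nimbus
Match against tasks (self):
  - task 1 (Deploy): parent_id=NULL -> NULL
  - task 2 (Design): parent_id=NULL -> NULL
  - task 3 (Refactor): parent_id=2 -> Design
  - task 4 (Plan): parent_id=2 -> Design
  - task 5 (Train): parent_id=3 -> Refactor
  - task 6 (Audit): parent_id=1 -> Deploy
  - task 7 (Optimize): parent_id=3 -> Refactor
  - task 8 (Setup): parent_id=1 -> Deploy
  - task 9 (Migrate): parent_id=4 -> Plan

SQL:
SELECT a.name, b.name AS project, c.name AS parent
FROM tasks a
LEFT JOIN projects b ON a.project_id = b.id
LEFT JOIN tasks c ON a.parent_id = c.id

Result:
name     | project | parent  
---------+---------+---------
Deploy   | NULL    | NULL    
Design   | Nimbus  | NULL    
Refactor | Gamma   | Design  
Plan     | Alpha   | Design  
Train    | Alpha   | Refactor
Audit    | Gamma   | Deploy  
Optimize | Epsilon | Refactor
Setup    | NULL    | Deploy  
Migrate  | Nimbus  | Plan    


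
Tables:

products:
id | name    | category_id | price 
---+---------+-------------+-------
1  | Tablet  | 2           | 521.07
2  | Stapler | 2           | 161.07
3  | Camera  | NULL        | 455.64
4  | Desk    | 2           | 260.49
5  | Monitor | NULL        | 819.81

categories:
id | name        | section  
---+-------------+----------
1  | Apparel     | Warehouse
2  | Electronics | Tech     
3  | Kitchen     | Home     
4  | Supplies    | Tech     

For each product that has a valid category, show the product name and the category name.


INNER JOIN keeps only products rows whose category_id matches an id in categories. Walk through each product:
  - product 1 (Tablet): category_id=2 -> matches Electronics
  - product 2 (Stapler): category_id=2 -> matches Electronics
  - product 3 (Camera): category_id=NULL, no match -> dropped
  - product 4 (Desk): category_id=2 -> matches Electronics
  - product 5 (Monitor): category_id=NULL, no match -> dropped
So 2 of 5 rows are dropped.

SQL:
SELECT a.name, b.name AS category
FROM products a
INNER JOIN categories b ON a.category_id = b.id

Result:
name    | category   
--------+------------
Tablet  | Electronics
Stapler | Electronics
Desk    | Electronics


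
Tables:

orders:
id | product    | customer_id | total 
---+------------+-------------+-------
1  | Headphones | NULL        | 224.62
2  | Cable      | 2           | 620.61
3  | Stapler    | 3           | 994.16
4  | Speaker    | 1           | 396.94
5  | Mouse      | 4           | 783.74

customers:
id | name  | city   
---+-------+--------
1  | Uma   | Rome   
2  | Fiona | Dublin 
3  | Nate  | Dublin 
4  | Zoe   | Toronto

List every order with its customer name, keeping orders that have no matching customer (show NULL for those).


LEFT JOIN keeps every row from orders (the left table); where customer_id has no match in customers, the customer columns become NULL. Walk through each order:
  - order 1 (Headphones): customer_id=NULL, no match -> kept with NULL
  - order 2 (Cable): customer_id=2 -> matches Fiona
  - order 3 (Stapler): customer_id=3 -> matches Nate
  - order 4 (Speaker): customer_id=1 -> matches Uma
  - order 5 (Mouse): customer_id=4 -> matches Zoe
All 5 rows appear; 1 has NULL customer.

SQL:
SELECT a.product, b.name AS customer
FROM orders a
LEFT JOIN customers b ON a.customer_id = b.id

Result:
product    | customer
-----------+---------
Headphones | NULL    
Cable      | Fiona   
Stapler    | Nate    
Speaker    | Uma     
Mouse      | Zoe     


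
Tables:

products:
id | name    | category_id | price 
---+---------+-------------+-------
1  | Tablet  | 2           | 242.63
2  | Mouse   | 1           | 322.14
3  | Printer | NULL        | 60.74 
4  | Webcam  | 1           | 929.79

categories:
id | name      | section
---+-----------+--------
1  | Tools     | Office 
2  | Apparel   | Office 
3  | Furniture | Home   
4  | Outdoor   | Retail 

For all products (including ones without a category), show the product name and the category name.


LEFT JOIN keeps every row from products (the left table); where category_id has no match in categories, the category columns become NULL. Walk through each product:
  - product 1 (Tablet): category_id=2 -> matches Apparel
  - product 2 (Mouse): category_id=1 -> matches Tools
  - product 3 (Printer): category_id=NULL, no match -> kept with NULL
  - product 4 (Webcam): category_id=1 -> matches Tools
All 4 rows appear; 1 has NULL category.

SQL:
SELECT a.name, b.name AS category
FROM products a
LEFT JOIN categories b ON a.category_id = b.id

Result:
name    | category
--------+---------
Tablet  | Apparel 
Mouse   | Tools   
Printer | NULL    
Webcam  | Tools   


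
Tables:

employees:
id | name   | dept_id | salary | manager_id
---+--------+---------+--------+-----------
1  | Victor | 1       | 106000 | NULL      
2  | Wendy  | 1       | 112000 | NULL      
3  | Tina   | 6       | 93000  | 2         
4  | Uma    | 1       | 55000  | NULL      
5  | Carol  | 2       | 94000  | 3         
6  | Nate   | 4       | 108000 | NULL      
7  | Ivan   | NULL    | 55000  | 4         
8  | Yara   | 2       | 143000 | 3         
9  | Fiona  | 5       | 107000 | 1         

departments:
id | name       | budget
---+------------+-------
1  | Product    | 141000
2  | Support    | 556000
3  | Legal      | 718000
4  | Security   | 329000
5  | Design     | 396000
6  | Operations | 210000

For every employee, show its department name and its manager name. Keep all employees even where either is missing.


Two LEFT JOINs from the same base table employees: one to departments via dept_id, one to employees itself via manager_id. Both are LEFT so every employee is preserved.
Match against departments:
  - employee 1 (Victor): dept_id=1 -> matches Product
  - employee 2 (Wendy): dept_id=1 -> matches Product
  - employee 3 (Tina): dept_id=6 -> matches Operations
  - employee 4 (Uma): dept_id=1 -> matches Product
  - employee 5 (Carol): dept_id=2 -> matches Support
  - employee 6 (Nate): dept_id=4 -> matches Security
  - employee 7 (Ivan): dept_id=NULL, no match -> kept with NULL
  - employee 8 (Yara): dept_id=2 -> matches Support
  - employee 9 (Fiona): dept_id=5 -> matches Design
Match against employees (self):
  - employee 1 (Victor): manager_id=NULL -> NULL
  - employee 2 (Wendy): manager_id=NULL -> NULL
  - employee 3 (Tina): manager_id=2 -> Wendy
  - employee 4 (Uma): manager_id=NULL -> NULL
  - employee 5 (Carol): manager_id=3 -> Tina
  - employee 6 (Nate): manager_id=NULL -> NULL
  - employee 7 (Ivan): manager_id=4 -> Uma
  - employee 8 (Yara): manager_id=3 -> Tina
  - employee 9 (Fiona): manager_id=1 -> Victor

SQL:
SELECT a.name, b.name AS department, c.name AS manager
FROM employees a
LEFT JOIN departments b ON a.dept_id = b.id
LEFT JOIN employees c ON a.manager_id = c.id

Result:
name   | department | manager
-------+------------+--------
Victor | Product    | NULL   
Wendy  | Product    | NULL   
Tina   | Operations | Wendy  
Uma    | Product    | NULL   
Carol  | Support    | Tina   
Nate   | Security   | NULL   
Ivan   | NULL       | Uma    
Yara   | Support    | Tina   
Fiona  | Design     | Victor 


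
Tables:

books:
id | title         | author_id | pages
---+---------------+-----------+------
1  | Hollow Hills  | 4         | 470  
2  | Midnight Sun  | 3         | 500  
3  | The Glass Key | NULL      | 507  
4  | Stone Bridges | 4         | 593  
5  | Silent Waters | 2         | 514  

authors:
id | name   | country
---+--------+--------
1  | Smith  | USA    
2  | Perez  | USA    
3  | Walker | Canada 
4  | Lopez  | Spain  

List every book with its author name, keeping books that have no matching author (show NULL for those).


LEFT JOIN keeps every row from books (the left table); where author_id has no match in authors, the author columns become NULL. Walk through each book:
  - book 1 (Hollow Hills): author_id=4 -> matches Lopez
  - book 2 (Midnight Sun): author_id=3 -> matches Walker
  - book 3 (The Glass Key): author_id=NULL, no match -> kept with NULL
  - book 4 (Stone Bridges): author_id=4 -> matches Lopez
  - book 5 (Silent Waters): author_id=2 -> matches Perez
All 5 rows appear; 1 has NULL author.

SQL:
SELECT a.title, b.name AS author
FROM books a
LEFT JOIN authors b ON a.author_id = b.id

Result:
title         | author
--------------+-------
Hollow Hills  | Lopez 
Midnight Sun  | Walker
The Glass Key | NULL  
Stone Bridges | Lopez 
Silent Waters | Perez 
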